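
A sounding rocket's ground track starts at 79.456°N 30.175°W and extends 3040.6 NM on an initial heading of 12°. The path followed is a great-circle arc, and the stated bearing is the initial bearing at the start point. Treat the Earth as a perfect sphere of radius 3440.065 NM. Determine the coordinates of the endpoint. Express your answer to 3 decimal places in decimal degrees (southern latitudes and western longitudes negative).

latitude 49.627°, longitude 135.455°

Central angle δ = d/R = 0.883879 rad.
With φ₁ = 79.456° = 1.386769 rad and θ = 12° = 0.209440 rad:
sin φ₂ = sin φ₁ cos δ + cos φ₁ sin δ cos θ = (0.983115)(0.634157) + (0.182991)(0.773204)(0.978148) = 0.761846
φ₂ = asin(0.761846) = 0.866159 rad = 49.627°.
Then Δλ = atan2(0.029417, -0.114825) = 2.890795 rad, from sin θ sin δ cos φ₁ over cos δ − sin φ₁ sin φ₂.
λ₂ = -30.175° + 165.630° = 135.455°.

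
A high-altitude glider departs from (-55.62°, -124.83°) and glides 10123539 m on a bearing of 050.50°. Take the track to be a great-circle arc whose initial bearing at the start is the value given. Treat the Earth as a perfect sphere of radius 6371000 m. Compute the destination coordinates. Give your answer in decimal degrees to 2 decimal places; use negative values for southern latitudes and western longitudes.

δ = 10123539/6371000 = 1.589003 rad (91.0432°).
With φ₁ = -55.62° = -0.970752 rad and θ = 50.5° = 0.881391 rad:
sin φ₂ = sin φ₁ cos δ + cos φ₁ sin δ cos θ = (-0.825311)(-0.018206) + (0.564679)(0.999834)(0.636078) = 0.374146
φ₂ = asin(0.374146) = 0.383476 rad = 21.97°.
For the longitude increment, Δλ = atan2( sin θ sin δ cos φ₁, cos δ − sin φ₁ sin φ₂ ) = atan2(0.435648, 0.290581) = 56.30°.
λ₂ = λ₁ + Δλ = -68.53°.

latitude 21.97°, longitude -68.53°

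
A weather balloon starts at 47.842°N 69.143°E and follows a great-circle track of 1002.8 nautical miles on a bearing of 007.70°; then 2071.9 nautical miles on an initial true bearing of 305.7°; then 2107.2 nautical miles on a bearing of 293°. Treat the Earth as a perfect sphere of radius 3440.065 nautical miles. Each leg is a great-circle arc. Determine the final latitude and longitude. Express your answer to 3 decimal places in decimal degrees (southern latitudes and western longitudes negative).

latitude 56.001°, longitude -79.587°

Apply the spherical direct solution leg by leg, carrying full precision between legs.
Leg 1: from (47.842°, 69.143°), δ = 1002.8/3440.065 = 0.291506 rad, θ = 7.7° → φ = 64.313°, λ = 74.240°.
Leg 2: from (64.313°, 74.240°), δ = 2071.9/3440.065 = 0.602285 rad, θ = 305.7° → φ = 62.363°, λ = -8.420°.
Leg 3: from (62.363°, -8.420°), δ = 2107.2/3440.065 = 0.612547 rad, θ = 293° → φ = 56.001°, λ = -79.587°.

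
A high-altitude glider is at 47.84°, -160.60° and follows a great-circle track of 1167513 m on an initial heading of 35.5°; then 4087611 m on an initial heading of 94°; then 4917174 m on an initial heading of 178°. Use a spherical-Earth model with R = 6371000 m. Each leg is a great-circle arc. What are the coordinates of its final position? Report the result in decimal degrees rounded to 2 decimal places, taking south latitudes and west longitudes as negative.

Apply the spherical direct solution leg by leg, carrying full precision between legs.
Leg 1: from (47.84°, -160.60°), δ = 1167513/6371000 = 0.183254 rad, θ = 35.5° → φ = 55.94°, λ = -149.71°.
Leg 2: from (55.94°, -149.71°), δ = 4087611/6371000 = 0.641596 rad, θ = 94° → φ = 39.82°, λ = -98.70°.
Leg 3: from (39.82°, -98.70°), δ = 4917174/6371000 = 0.771806 rad, θ = 178° → φ = -4.39°, λ = -97.30°.

latitude -4.39°, longitude -97.30°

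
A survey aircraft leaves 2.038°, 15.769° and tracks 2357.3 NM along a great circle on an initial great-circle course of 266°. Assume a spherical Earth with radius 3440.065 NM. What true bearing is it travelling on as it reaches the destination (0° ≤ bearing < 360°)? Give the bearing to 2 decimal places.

final bearing 265.61°

Angular distance δ = d/R = 2357.3 / 3440.065 = 0.685249 rad.
Start latitude φ₁ = 0.035570 rad; initial bearing θ = 4.642576 rad.
sin φ₂ = sin φ₁ cos δ + cos φ₁ sin δ cos θ = (0.035562)(0.774262) + (0.999367)(0.632866)(-0.069756) = -0.016584
φ₂ = asin(-0.016584) = -0.016585 rad = -0.950°.
Then Δλ = atan2(-0.630925, 0.774851) = -0.683371 rad, from sin θ sin δ cos φ₁ over cos δ − sin φ₁ sin φ₂.
Hence λ₂ = 15.769° + -39.154° = -23.385°.
The forward bearing on arrival equals the back-azimuth from the destination plus 180°.
Back-azimuth from P₂ (-0.95°, -23.39°) to P₁ (2.04°, 15.77°), with Δλ' = λ₁ − λ₂ = 39.15°: atan2( sin Δλ' cos φ₁ , cos φ₂ sin φ₁ − sin φ₂ cos φ₁ cos Δλ' ) = 85.61°.
Final bearing = (85.61° + 180°) mod 360° = 265.61°.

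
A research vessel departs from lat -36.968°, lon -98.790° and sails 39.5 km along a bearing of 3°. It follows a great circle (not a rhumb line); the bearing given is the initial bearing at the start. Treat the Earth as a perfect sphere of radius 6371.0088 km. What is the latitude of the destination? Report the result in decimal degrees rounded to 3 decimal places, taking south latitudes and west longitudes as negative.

latitude -36.613°

Central angle δ = d/R = 0.006200 rad.
With φ₁ = -36.968° = -0.645213 rad and θ = 3° = 0.052360 rad:
Destination latitude: φ₂ = arcsin( sin φ₁ cos δ + cos φ₁ sin δ cos θ ) = arcsin(-0.596411) = -36.613°.
Then Δλ = atan2(0.000259, 0.641318) = 0.000404 rad, from sin θ sin δ cos φ₁ over cos δ − sin φ₁ sin φ₂.
λ₂ = -98.790° + 0.023° = -98.767°.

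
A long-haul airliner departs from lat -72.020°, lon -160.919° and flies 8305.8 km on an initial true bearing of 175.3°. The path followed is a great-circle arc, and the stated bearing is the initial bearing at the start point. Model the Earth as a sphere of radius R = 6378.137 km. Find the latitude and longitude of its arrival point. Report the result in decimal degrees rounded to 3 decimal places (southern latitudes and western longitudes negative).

latitude -33.299°, longitude 13.657°

δ = 8305.8/6378.137 = 1.302230 rad (74.6123°).
With φ₁ = -72.020° = -1.256986 rad and θ = 175.3° = 3.059562 rad:
sin φ₂ = sin φ₁ cos δ + cos φ₁ sin δ cos θ = (-0.951164)(0.265350) + (0.308685)(0.964152)(-0.996637) = -0.549010
φ₂ = asin(-0.549010) = -0.581179 rad = -33.299°.
Δλ = atan2( sin θ sin δ cos φ₁ , cos δ − sin φ₁ sin φ₂ ) = atan2(0.024386, -0.256849) = 3.046932 rad = 174.576°.
λ₂ = -160.919° + 174.576° = 13.657°.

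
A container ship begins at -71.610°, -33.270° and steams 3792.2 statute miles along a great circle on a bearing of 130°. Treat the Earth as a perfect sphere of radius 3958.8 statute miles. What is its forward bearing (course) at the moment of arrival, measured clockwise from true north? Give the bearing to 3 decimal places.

final bearing 20.123°

The arc subtends δ = 3792.2/3958.8 = 0.957917 rad at the centre.
Start latitude φ₁ = -1.249830 rad; initial bearing θ = 2.268928 rad.
sin φ₂ = sin φ₁ cos δ + cos φ₁ sin δ cos θ = (-0.948931)(0.575225) + (0.315483)(0.817995)(-0.642788) = -0.711730
φ₂ = asin(-0.711730) = -0.791957 rad = -45.376°.
Then Δλ = atan2(0.197688, -0.100157) = 2.039742 rad, from sin θ sin δ cos φ₁ over cos δ − sin φ₁ sin φ₂.
λ₂ = -33.270° + 116.869° = 83.599°.
The forward bearing on arrival equals the back-azimuth from the destination plus 180°.
Back-azimuth from P₂ (-45.376°, 83.599°) to P₁ (-71.610°, -33.270°), with Δλ' = λ₁ − λ₂ = -116.869°: atan2( sin Δλ' cos φ₁ , cos φ₂ sin φ₁ − sin φ₂ cos φ₁ cos Δλ' ) = 200.123°.
Final bearing = (200.123° + 180°) mod 360° = 20.123°.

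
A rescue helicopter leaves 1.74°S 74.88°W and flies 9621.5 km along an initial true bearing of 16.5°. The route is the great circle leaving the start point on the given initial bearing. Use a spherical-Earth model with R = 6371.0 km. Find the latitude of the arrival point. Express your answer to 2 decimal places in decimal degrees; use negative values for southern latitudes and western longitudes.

latitude 72.70°

The arc subtends δ = 9621.5/6371 = 1.510202 rad at the centre.
With φ₁ = -1.74° = -0.030369 rad and θ = 16.5° = 0.287979 rad:
sin φ₂ = sin φ₁ cos δ + cos φ₁ sin δ cos θ = (-0.030364)(0.060557) + (0.999539)(0.998165)(0.958820) = 0.954780
φ₂ = asin(0.954780) = 1.268919 rad = 72.70°.
Δλ = atan2( sin θ sin δ cos φ₁ , cos δ − sin φ₁ sin φ₂ ) = atan2(0.283363, 0.089548) = 1.264710 rad = 72.46°.
λ₂ = λ₁ + Δλ = -2.42°.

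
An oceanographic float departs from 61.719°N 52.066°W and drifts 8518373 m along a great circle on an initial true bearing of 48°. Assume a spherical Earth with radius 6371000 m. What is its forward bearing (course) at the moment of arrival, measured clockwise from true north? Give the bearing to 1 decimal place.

Central angle δ = d/R = 1.337054 rad.
With φ₁ = 61.719° = 1.077200 rad and θ = 48° = 0.837758 rad:
Destination latitude: φ₂ = arcsin( sin φ₁ cos δ + cos φ₁ sin δ cos θ ) = arcsin(0.512382) = 30.823°.
Then Δλ = atan2(0.342524, -0.219602) = 2.140910 rad, from sin θ sin δ cos φ₁ over cos δ − sin φ₁ sin φ₂.
Hence λ₂ = -52.066° + 122.665° = 70.599°.
The forward bearing on arrival equals the back-azimuth from the destination plus 180°.
Back-azimuth from P₂ (30.8°, 70.6°) to P₁ (61.7°, -52.1°), with Δλ' = λ₁ − λ₂ = -122.7°: atan2( sin Δλ' cos φ₁ , cos φ₂ sin φ₁ − sin φ₂ cos φ₁ cos Δλ' ) = 335.8°.
Final bearing = (335.8° + 180°) mod 360° = 155.8°.

final bearing 155.8°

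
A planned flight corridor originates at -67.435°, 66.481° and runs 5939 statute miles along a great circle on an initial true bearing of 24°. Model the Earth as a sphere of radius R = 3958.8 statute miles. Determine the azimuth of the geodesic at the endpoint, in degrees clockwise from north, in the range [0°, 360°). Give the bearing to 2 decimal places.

The arc subtends δ = 5939/3958.8 = 1.500202 rad at the centre.
With φ₁ = -67.435° = -1.176963 rad and θ = 24° = 0.418879 rad:
Applying the spherical law of cosines for sides, sin φ₂ = sin φ₁ cos δ + cos φ₁ sin δ cos θ = 0.284547, so φ₂ = 16.532°.
For the longitude increment, Δλ = atan2( sin θ sin δ cos φ₁, cos δ − sin φ₁ sin φ₂ ) = atan2(0.155689, 0.333299) = 25.038°.
λ₂ = λ₁ + Δλ = 91.519°.
The forward bearing on arrival equals the back-azimuth from the destination plus 180°.
Back-azimuth from P₂ (16.53°, 91.52°) to P₁ (-67.44°, 66.48°), with Δλ' = λ₁ − λ₂ = -25.04°: atan2( sin Δλ' cos φ₁ , cos φ₂ sin φ₁ − sin φ₂ cos φ₁ cos Δλ' ) = 189.37°.
Final bearing = (189.37° + 180°) mod 360° = 9.37°.

final bearing 9.37°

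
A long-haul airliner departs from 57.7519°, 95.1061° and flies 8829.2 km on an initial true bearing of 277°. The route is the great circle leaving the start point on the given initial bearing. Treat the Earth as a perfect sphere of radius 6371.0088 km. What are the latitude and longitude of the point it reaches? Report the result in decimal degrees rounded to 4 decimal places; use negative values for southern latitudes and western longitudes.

latitude 12.6770°, longitude 4.9191°

Angular distance δ = d/R = 8829.2 / 6371.0088 = 1.385840 rad.
Converting: φ₁ = 1.007961 rad, θ = 4.834562 rad.
sin φ₂ = sin φ₁ cos δ + cos φ₁ sin δ cos θ = (0.845746)(0.183903) + (0.533586)(0.982944)(0.121869) = 0.219454
φ₂ = asin(0.219454) = 0.221255 rad = 12.6770°.
For the longitude increment, Δλ = atan2( sin θ sin δ cos φ₁, cos δ − sin φ₁ sin φ₂ ) = atan2(-0.520576, -0.001699) = -90.1870°.
Hence λ₂ = 95.1061° + -90.1870° = 4.9191°.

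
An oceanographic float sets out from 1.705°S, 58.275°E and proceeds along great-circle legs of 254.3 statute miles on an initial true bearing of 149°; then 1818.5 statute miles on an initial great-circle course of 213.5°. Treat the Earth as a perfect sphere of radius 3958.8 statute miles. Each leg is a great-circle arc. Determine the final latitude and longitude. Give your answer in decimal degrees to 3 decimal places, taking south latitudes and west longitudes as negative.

latitude -26.379°, longitude 44.324°

Apply the spherical direct solution leg by leg, carrying full precision between legs.
Leg 1: from (-1.705°, 58.275°), δ = 254.3/3958.8 = 0.064237 rad, θ = 149° → φ = -4.858°, λ = 60.176°.
Leg 2: from (-4.858°, 60.176°), δ = 1818.5/3958.8 = 0.459356 rad, θ = 213.5° → φ = -26.379°, λ = 44.324°.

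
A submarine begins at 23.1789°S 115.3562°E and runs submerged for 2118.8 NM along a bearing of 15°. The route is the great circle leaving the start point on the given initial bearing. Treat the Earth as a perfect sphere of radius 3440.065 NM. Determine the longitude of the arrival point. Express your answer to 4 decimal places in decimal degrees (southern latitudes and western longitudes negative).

Angular distance δ = d/R = 2118.8 / 3440.065 = 0.615919 rad.
Start latitude φ₁ = -0.404548 rad; initial bearing θ = 0.261799 rad.
Destination latitude: φ₂ = arcsin( sin φ₁ cos δ + cos φ₁ sin δ cos θ ) = arcsin(0.191704) = 11.0522°.
Δλ = atan2( sin θ sin δ cos φ₁ , cos δ − sin φ₁ sin φ₂ ) = atan2(0.137453, 0.891698) = 0.152943 rad = 8.7630°.
λ₂ = λ₁ + Δλ = 124.1192°.

longitude 124.1192°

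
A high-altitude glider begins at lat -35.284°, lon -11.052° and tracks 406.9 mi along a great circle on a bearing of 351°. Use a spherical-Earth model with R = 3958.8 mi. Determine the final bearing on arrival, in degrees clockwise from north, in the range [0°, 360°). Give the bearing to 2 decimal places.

final bearing 351.57°

Angular distance δ = d/R = 406.9 / 3958.8 = 0.102784 rad.
Start latitude φ₁ = -0.615822 rad; initial bearing θ = 6.126106 rad.
Applying the spherical law of cosines for sides, sin φ₂ = sin φ₁ cos δ + cos φ₁ sin δ cos θ = -0.491858, so φ₂ = -29.463°.
Δλ = atan2( sin θ sin δ cos φ₁ , cos δ − sin φ₁ sin φ₂ ) = atan2(-0.013102, 0.710611) = -0.018436 rad = -1.056°.
λ₂ = -11.052° + -1.056° = -12.108°.
The forward bearing on arrival equals the back-azimuth from the destination plus 180°.
Back-azimuth from P₂ (-29.46°, -12.11°) to P₁ (-35.28°, -11.05°), with Δλ' = λ₁ − λ₂ = 1.06°: atan2( sin Δλ' cos φ₁ , cos φ₂ sin φ₁ − sin φ₂ cos φ₁ cos Δλ' ) = 171.57°.
Final bearing = (171.57° + 180°) mod 360° = 351.57°.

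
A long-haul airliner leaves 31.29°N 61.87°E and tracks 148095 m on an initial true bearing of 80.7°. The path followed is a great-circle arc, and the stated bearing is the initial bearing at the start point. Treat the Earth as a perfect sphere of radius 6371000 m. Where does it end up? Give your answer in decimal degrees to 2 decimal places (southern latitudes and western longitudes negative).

latitude 31.50°, longitude 63.41°

The arc subtends δ = 148095/6371000 = 0.023245 rad at the centre.
With φ₁ = 31.29° = 0.546114 rad and θ = 80.7° = 1.408481 rad:
Destination latitude: φ₂ = arcsin( sin φ₁ cos δ + cos φ₁ sin δ cos θ ) = arcsin(0.522439) = 31.50°.
Then Δλ = atan2(0.019601, 0.728390) = 0.026904 rad, from sin θ sin δ cos φ₁ over cos δ − sin φ₁ sin φ₂.
λ₂ = 61.87° + 1.54° = 63.41°.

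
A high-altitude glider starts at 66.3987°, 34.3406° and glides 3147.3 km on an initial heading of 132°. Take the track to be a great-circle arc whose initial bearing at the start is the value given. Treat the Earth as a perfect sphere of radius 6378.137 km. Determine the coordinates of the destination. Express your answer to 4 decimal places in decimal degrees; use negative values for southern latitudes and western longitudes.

δ = 3147.3/6378.137 = 0.493451 rad (28.2727°).
With φ₁ = 66.3987° = 1.158876 rad and θ = 132° = 2.303835 rad:
sin φ₂ = sin φ₁ cos δ + cos φ₁ sin δ cos θ = (0.916354)(0.880703) + (0.400370)(0.473668)(-0.669131) = 0.680140
φ₂ = asin(0.680140) = 0.747954 rad = 42.8546°.
For the longitude increment, Δλ = atan2( sin θ sin δ cos φ₁, cos δ − sin φ₁ sin φ₂ ) = atan2(0.140932, 0.257454) = 28.6965°.
Hence λ₂ = 34.3406° + 28.6965° = 63.0371°.

latitude 42.8546°, longitude 63.0371°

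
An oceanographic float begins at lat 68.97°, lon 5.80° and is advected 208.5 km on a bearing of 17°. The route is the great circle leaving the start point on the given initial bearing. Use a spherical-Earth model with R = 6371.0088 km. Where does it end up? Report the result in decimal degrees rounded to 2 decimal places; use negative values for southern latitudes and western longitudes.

latitude 70.76°, longitude 7.46°

The arc subtends δ = 208.5/6371.0088 = 0.032726 rad at the centre.
Start latitude φ₁ = 1.203754 rad; initial bearing θ = 0.296706 rad.
Destination latitude: φ₂ = arcsin( sin φ₁ cos δ + cos φ₁ sin δ cos θ ) = arcsin(0.944122) = 70.76°.
For the longitude increment, Δλ = atan2( sin θ sin δ cos φ₁, cos δ − sin φ₁ sin φ₂ ) = atan2(0.003433, 0.118228) = 1.66°.
Hence λ₂ = 5.80° + 1.66° = 7.46°.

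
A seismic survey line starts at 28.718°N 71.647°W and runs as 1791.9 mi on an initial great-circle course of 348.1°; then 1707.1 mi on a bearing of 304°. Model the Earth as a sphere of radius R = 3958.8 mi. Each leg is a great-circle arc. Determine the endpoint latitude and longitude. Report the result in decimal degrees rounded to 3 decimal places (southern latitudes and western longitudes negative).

latitude 60.621°, longitude -125.378°

Apply the spherical direct solution leg by leg, carrying full precision between legs.
Leg 1: from (28.718°, -71.647°), δ = 1791.9/3958.8 = 0.452637 rad, θ = 348.1° → φ = 53.844°, λ = -80.439°.
Leg 2: from (53.844°, -80.439°), δ = 1707.1/3958.8 = 0.431217 rad, θ = 304° → φ = 60.621°, λ = -125.378°.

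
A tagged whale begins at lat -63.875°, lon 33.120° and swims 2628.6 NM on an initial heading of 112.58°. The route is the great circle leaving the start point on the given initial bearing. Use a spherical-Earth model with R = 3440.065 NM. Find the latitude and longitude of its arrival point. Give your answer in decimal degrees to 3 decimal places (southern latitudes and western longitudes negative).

latitude -49.926°, longitude 116.036°

The arc subtends δ = 2628.6/3440.065 = 0.764113 rad at the centre.
With φ₁ = -63.875° = -1.114829 rad and θ = 112.58° = 1.964892 rad:
Applying the spherical law of cosines for sides, sin φ₂ = sin φ₁ cos δ + cos φ₁ sin δ cos θ = -0.765216, so φ₂ = -49.926°.
Δλ = atan2( sin θ sin δ cos φ₁ , cos δ − sin φ₁ sin φ₂ ) = atan2(0.281310, 0.034958) = 1.447163 rad = 82.916°.
λ₂ = 33.120° + 82.916° = 116.036°.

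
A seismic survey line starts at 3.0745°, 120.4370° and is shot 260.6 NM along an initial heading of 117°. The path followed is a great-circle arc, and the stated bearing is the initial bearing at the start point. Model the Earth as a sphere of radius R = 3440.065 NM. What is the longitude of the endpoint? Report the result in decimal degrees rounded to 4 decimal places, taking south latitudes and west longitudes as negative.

longitude 124.3043°

Central angle δ = d/R = 0.075754 rad.
Converting: φ₁ = 0.053660 rad, θ = 2.042035 rad.
Applying the spherical law of cosines for sides, sin φ₂ = sin φ₁ cos δ + cos φ₁ sin δ cos θ = 0.019171, so φ₂ = 1.0985°.
Then Δλ = atan2(0.067336, 0.996104) = 0.067497 rad, from sin θ sin δ cos φ₁ over cos δ − sin φ₁ sin φ₂.
λ₂ = 120.4370° + 3.8673° = 124.3043°.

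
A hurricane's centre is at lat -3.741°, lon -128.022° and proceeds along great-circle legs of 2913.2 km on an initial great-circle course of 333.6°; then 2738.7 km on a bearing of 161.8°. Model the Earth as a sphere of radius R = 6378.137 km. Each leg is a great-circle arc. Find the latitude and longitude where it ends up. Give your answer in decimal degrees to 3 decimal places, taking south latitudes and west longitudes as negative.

latitude -3.863°, longitude -132.549°

Apply the spherical direct solution leg by leg, carrying full precision between legs.
Leg 1: from (-3.741°, -128.022°), δ = 2913.2/6378.137 = 0.456748 rad, θ = 333.6° → φ = 19.611°, λ = -140.037°.
Leg 2: from (19.611°, -140.037°), δ = 2738.7/6378.137 = 0.429389 rad, θ = 161.8° → φ = -3.863°, λ = -132.549°.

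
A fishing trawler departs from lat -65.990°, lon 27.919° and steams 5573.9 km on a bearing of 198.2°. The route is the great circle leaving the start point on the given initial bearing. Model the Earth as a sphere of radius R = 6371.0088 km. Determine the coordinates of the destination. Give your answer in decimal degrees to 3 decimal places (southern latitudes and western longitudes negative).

Central angle δ = d/R = 0.874885 rad.
Converting: φ₁ = -1.151743 rad, θ = 3.459243 rad.
sin φ₂ = sin φ₁ cos δ + cos φ₁ sin δ cos θ = (-0.913474)(0.641085) + (0.406896)(0.767470)(-0.949972) = -0.882273
φ₂ = asin(-0.882273) = -1.080668 rad = -61.918°.
For the longitude increment, Δλ = atan2( sin θ sin δ cos φ₁, cos δ − sin φ₁ sin φ₂ ) = atan2(-0.097536, -0.164848) = -149.388°.
λ₂ = λ₁ + Δλ = -121.469°.

latitude -61.918°, longitude -121.469°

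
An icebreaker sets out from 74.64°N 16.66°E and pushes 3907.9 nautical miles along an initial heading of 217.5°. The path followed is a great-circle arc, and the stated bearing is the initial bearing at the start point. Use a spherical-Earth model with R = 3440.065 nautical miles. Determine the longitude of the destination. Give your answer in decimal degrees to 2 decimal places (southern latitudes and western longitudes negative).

longitude -17.77°

The arc subtends δ = 3907.9/3440.065 = 1.135996 rad at the centre.
With φ₁ = 74.64° = 1.302714 rad and θ = 217.5° = 3.796091 rad:
sin φ₂ = sin φ₁ cos δ + cos φ₁ sin δ cos θ = (0.964281)(0.421229) + (0.264883)(0.906954)(-0.793353) = 0.215591
φ₂ = asin(0.215591) = 0.217297 rad = 12.45°.
Δλ = atan2( sin θ sin δ cos φ₁ , cos δ − sin φ₁ sin φ₂ ) = atan2(-0.146247, 0.213339) = -0.600936 rad = -34.43°.
Hence λ₂ = 16.66° + -34.43° = -17.77°.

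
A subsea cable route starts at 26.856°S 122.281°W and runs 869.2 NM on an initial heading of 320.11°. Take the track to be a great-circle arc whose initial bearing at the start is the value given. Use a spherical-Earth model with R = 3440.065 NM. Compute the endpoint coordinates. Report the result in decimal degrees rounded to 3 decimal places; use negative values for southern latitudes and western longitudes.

Angular distance δ = d/R = 869.2 / 3440.065 = 0.252670 rad.
Converting: φ₁ = -0.468726 rad, θ = 5.586973 rad.
Applying the spherical law of cosines for sides, sin φ₂ = sin φ₁ cos δ + cos φ₁ sin δ cos θ = -0.266282, so φ₂ = -15.443°.
Then Δλ = atan2(-0.143031, 0.847955) = -0.167104 rad, from sin θ sin δ cos φ₁ over cos δ − sin φ₁ sin φ₂.
λ₂ = λ₁ + Δλ = -131.855°.

latitude -15.443°, longitude -131.855°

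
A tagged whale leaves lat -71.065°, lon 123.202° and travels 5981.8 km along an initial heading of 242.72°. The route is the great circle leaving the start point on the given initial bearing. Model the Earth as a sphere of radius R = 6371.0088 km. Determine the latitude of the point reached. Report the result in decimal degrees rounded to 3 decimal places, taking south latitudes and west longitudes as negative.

Angular distance δ = d/R = 5981.8 / 6371.0088 = 0.938909 rad.
Start latitude φ₁ = -1.240318 rad; initial bearing θ = 4.236263 rad.
Destination latitude: φ₂ = arcsin( sin φ₁ cos δ + cos φ₁ sin δ cos θ ) = arcsin(-0.678717) = -42.743°.
Δλ = atan2( sin θ sin δ cos φ₁ , cos δ − sin φ₁ sin φ₂ ) = atan2(-0.232717, -0.051322) = -1.787854 rad = -102.436°.
λ₂ = 123.202° + -102.436° = 20.766°.

latitude -42.743°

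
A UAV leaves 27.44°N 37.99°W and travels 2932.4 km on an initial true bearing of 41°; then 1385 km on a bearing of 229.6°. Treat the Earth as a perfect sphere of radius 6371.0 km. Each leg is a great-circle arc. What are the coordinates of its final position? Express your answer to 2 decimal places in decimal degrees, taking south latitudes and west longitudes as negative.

latitude 36.53°, longitude -25.33°

Apply the spherical direct solution leg by leg, carrying full precision between legs.
Leg 1: from (27.44°, -37.99°), δ = 2932.4/6371 = 0.460273 rad, θ = 41° → φ = 45.27°, λ = -13.53°.
Leg 2: from (45.27°, -13.53°), δ = 1385/6371 = 0.217391 rad, θ = 229.6° → φ = 36.53°, λ = -25.33°.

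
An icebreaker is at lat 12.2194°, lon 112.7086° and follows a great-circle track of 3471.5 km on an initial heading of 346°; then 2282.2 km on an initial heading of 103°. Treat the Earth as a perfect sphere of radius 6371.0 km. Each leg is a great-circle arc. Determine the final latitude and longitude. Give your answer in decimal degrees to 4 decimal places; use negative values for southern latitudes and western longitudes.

Apply the spherical direct solution leg by leg, carrying full precision between legs.
Leg 1: from (12.2194°, 112.7086°), δ = 3471.5/6371 = 0.544891 rad, θ = 346° → φ = 42.2633°, λ = 102.9535°.
Leg 2: from (42.2633°, 102.9535°), δ = 2282.2/6371 = 0.358217 rad, θ = 103° → φ = 34.8535°, λ = 127.5544°.

latitude 34.8535°, longitude 127.5544°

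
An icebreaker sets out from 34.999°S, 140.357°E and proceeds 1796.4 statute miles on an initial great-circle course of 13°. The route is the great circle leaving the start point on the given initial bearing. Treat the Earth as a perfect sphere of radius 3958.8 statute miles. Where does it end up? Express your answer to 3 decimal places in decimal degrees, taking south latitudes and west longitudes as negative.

latitude -9.534°, longitude 146.096°

Angular distance δ = d/R = 1796.4 / 3958.8 = 0.453774 rad.
Converting: φ₁ = -0.610848 rad, θ = 0.226893 rad.
Applying the spherical law of cosines for sides, sin φ₂ = sin φ₁ cos δ + cos φ₁ sin δ cos θ = -0.165632, so φ₂ = -9.534°.
Then Δλ = atan2(0.080777, 0.803799) = 0.100158 rad, from sin θ sin δ cos φ₁ over cos δ − sin φ₁ sin φ₂.
λ₂ = 140.357° + 5.739° = 146.096°.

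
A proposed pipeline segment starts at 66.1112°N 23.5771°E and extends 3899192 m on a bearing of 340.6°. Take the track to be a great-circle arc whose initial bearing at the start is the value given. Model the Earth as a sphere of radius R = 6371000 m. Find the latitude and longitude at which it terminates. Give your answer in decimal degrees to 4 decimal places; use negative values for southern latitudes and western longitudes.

Central angle δ = d/R = 0.612022 rad.
Converting: φ₁ = 1.153858 rad, θ = 5.944591 rad.
sin φ₂ = sin φ₁ cos δ + cos φ₁ sin δ cos θ = (0.914333)(0.818488) + (0.404963)(0.574524)(0.943223) = 0.967822
φ₂ = asin(0.967822) = 1.316425 rad = 75.4256°.
For the longitude increment, Δλ = atan2( sin θ sin δ cos φ₁, cos δ − sin φ₁ sin φ₂ ) = atan2(-0.077281, -0.066423) = -130.6792°.
λ₂ = 23.5771° + -130.6792° = -107.1021°.

latitude 75.4256°, longitude -107.1021°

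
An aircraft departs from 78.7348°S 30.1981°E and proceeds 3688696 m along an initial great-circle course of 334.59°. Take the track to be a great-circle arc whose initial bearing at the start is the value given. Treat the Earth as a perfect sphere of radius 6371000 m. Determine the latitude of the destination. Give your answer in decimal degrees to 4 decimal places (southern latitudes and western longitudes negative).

latitude -46.4143°

Central angle δ = d/R = 0.578982 rad.
Start latitude φ₁ = -1.374181 rad; initial bearing θ = 5.839697 rad.
sin φ₂ = sin φ₁ cos δ + cos φ₁ sin δ cos θ = (-0.980733)(0.837020) + (0.195351)(0.547172)(0.903260) = -0.724344
φ₂ = asin(-0.724344) = -0.810082 rad = -46.4143°.
Then Δλ = atan2(-0.045866, 0.126632) = -0.347501 rad, from sin θ sin δ cos φ₁ over cos δ − sin φ₁ sin φ₂.
λ₂ = 30.1981° + -19.9103° = 10.2878°.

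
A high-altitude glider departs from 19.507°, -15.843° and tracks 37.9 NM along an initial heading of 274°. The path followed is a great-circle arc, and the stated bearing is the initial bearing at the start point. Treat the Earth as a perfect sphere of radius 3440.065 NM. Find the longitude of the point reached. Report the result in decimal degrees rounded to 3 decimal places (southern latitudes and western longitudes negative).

longitude -16.511°

Angular distance δ = d/R = 37.9 / 3440.065 = 0.011017 rad.
Start latitude φ₁ = 0.340461 rad; initial bearing θ = 4.782202 rad.
Applying the spherical law of cosines for sides, sin φ₂ = sin φ₁ cos δ + cos φ₁ sin δ cos θ = 0.334626, so φ₂ = 19.550°.
Δλ = atan2( sin θ sin δ cos φ₁ , cos δ − sin φ₁ sin φ₂ ) = atan2(-0.010359, 0.888200) = -0.011663 rad = -0.668°.
λ₂ = λ₁ + Δλ = -16.511°.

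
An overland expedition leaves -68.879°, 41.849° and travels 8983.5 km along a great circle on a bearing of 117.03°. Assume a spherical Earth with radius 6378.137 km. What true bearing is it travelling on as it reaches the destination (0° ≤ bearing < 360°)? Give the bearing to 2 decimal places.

Central angle δ = d/R = 1.408483 rad.
Converting: φ₁ = -1.202165 rad, θ = 2.042559 rad.
Destination latitude: φ₂ = arcsin( sin φ₁ cos δ + cos φ₁ sin δ cos θ ) = arcsin(-0.312351) = -18.201°.
Δλ = atan2( sin θ sin δ cos φ₁ , cos δ − sin φ₁ sin φ₂ ) = atan2(0.316760, -0.129767) = 1.959610 rad = 112.277°.
λ₂ = λ₁ + Δλ = 154.126°.
The forward bearing on arrival equals the back-azimuth from the destination plus 180°.
Back-azimuth from P₂ (-18.20°, 154.13°) to P₁ (-68.88°, 41.85°), with Δλ' = λ₁ − λ₂ = -112.28°: atan2( sin Δλ' cos φ₁ , cos φ₂ sin φ₁ − sin φ₂ cos φ₁ cos Δλ' ) = 199.75°.
Final bearing = (199.75° + 180°) mod 360° = 19.75°.

final bearing 19.75°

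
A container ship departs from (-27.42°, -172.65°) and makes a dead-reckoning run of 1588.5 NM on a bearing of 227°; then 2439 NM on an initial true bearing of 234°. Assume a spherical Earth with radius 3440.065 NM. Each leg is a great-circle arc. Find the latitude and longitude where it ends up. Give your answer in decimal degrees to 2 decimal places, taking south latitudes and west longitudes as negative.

latitude -52.89°, longitude 100.07°

Apply the spherical direct solution leg by leg, carrying full precision between legs.
Leg 1: from (-27.42°, -172.65°), δ = 1588.5/3440.065 = 0.461765 rad, θ = 227° → φ = -43.00°, λ = 160.89°.
Leg 2: from (-43.00°, 160.89°), δ = 2439/3440.065 = 0.708998 rad, θ = 234° → φ = -52.89°, λ = 100.07°.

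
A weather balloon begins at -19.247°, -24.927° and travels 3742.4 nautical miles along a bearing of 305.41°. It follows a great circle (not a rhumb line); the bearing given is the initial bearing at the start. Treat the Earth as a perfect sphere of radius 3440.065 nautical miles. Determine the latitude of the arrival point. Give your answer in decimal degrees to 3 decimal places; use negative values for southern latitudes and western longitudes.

latitude 19.354°

δ = 3742.4/3440.065 = 1.087886 rad (62.3313°).
With φ₁ = -19.247° = -0.335924 rad and θ = 305.41° = 5.330410 rad:
sin φ₂ = sin φ₁ cos δ + cos φ₁ sin δ cos θ = (-0.329641)(0.464358) + (0.944106)(0.885647)(0.579423) = 0.331411
φ₂ = asin(0.331411) = 0.337798 rad = 19.354°.
For the longitude increment, Δλ = atan2( sin θ sin δ cos φ₁, cos δ − sin φ₁ sin φ₂ ) = atan2(-0.681481, 0.573605) = -49.913°.
λ₂ = -24.927° + -49.913° = -74.840°.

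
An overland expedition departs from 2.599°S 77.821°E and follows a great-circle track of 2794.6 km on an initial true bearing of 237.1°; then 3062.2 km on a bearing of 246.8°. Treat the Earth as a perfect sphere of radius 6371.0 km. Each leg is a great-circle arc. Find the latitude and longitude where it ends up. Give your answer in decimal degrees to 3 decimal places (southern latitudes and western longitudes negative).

Apply the spherical direct solution leg by leg, carrying full precision between legs.
Leg 1: from (-2.599°, 77.821°), δ = 2794.6/6371 = 0.438644 rad, θ = 237.1° → φ = -15.754°, λ = 56.074°.
Leg 2: from (-15.754°, 56.074°), δ = 3062.2/6371 = 0.480647 rad, θ = 246.8° → φ = -24.585°, λ = 28.212°.

latitude -24.585°, longitude 28.212°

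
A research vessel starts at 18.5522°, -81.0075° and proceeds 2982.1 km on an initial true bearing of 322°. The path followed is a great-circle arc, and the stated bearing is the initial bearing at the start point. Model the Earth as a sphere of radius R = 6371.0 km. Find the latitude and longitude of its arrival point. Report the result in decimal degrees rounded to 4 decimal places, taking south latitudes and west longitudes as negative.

The arc subtends δ = 2982.1/6371 = 0.468074 rad at the centre.
With φ₁ = 18.5522° = 0.323797 rad and θ = 322° = 5.619960 rad:
Destination latitude: φ₂ = arcsin( sin φ₁ cos δ + cos φ₁ sin δ cos θ ) = arcsin(0.620996) = 38.3889°.
Δλ = atan2( sin θ sin δ cos φ₁ , cos δ − sin φ₁ sin φ₂ ) = atan2(-0.263333, 0.694857) = -0.362250 rad = -20.7554°.
λ₂ = λ₁ + Δλ = -101.7629°.

latitude 38.3889°, longitude -101.7629°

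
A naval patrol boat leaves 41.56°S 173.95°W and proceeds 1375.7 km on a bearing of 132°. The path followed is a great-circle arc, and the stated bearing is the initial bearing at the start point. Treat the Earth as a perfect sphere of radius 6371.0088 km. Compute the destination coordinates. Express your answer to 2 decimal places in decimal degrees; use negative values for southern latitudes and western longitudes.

Angular distance δ = d/R = 1375.7 / 6371.0088 = 0.215931 rad.
Converting: φ₁ = -0.725359 rad, θ = 2.303835 rad.
sin φ₂ = sin φ₁ cos δ + cos φ₁ sin δ cos θ = (-0.663404)(0.976777) + (0.748261)(0.214257)(-0.669131) = -0.755273
φ₂ = asin(-0.755273) = -0.856071 rad = -49.05°.
Δλ = atan2( sin θ sin δ cos φ₁ , cos δ − sin φ₁ sin φ₂ ) = atan2(0.119141, 0.475726) = 0.245394 rad = 14.06°.
λ₂ = λ₁ + Δλ = -159.89°.

latitude -49.05°, longitude -159.89°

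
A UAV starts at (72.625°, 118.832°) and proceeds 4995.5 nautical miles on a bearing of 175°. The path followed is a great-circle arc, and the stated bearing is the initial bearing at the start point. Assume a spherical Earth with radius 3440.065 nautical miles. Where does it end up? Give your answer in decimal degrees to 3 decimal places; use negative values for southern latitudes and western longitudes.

latitude -10.511°, longitude 123.882°

Angular distance δ = d/R = 4995.5 / 3440.065 = 1.452153 rad.
Converting: φ₁ = 1.267545 rad, θ = 3.054326 rad.
Destination latitude: φ₂ = arcsin( sin φ₁ cos δ + cos φ₁ sin δ cos θ ) = arcsin(-0.182432) = -10.511°.
Δλ = atan2( sin θ sin δ cos φ₁ , cos δ − sin φ₁ sin φ₂ ) = atan2(0.025844, 0.292473) = 0.088134 rad = 5.050°.
λ₂ = λ₁ + Δλ = 123.882°.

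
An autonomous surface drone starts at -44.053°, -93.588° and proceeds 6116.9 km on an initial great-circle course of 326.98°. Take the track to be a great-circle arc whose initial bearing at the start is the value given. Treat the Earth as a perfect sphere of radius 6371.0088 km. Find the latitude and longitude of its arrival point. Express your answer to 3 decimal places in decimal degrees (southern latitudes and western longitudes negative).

δ = 6116.9/6371.0088 = 0.960115 rad (55.0105°).
Start latitude φ₁ = -0.768870 rad; initial bearing θ = 5.706878 rad.
Destination latitude: φ₂ = arcsin( sin φ₁ cos δ + cos φ₁ sin δ cos θ ) = arcsin(0.094979) = 5.450°.
For the longitude increment, Δλ = atan2( sin θ sin δ cos φ₁, cos δ − sin φ₁ sin φ₂ ) = atan2(-0.320855, 0.639467) = -26.645°.
λ₂ = -93.588° + -26.645° = -120.233°.

latitude 5.450°, longitude -120.233°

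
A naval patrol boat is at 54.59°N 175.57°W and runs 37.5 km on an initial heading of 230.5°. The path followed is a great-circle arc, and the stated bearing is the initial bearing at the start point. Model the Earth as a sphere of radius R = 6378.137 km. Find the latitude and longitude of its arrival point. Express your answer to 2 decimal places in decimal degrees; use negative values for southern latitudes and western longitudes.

latitude 54.37°, longitude -176.02°

The arc subtends δ = 37.5/6378.137 = 0.005879 rad at the centre.
Converting: φ₁ = 0.952775 rad, θ = 4.022984 rad.
sin φ₂ = sin φ₁ cos δ + cos φ₁ sin δ cos θ = (0.815027)(0.999983) + (0.579423)(0.005879)(-0.636078) = 0.812846
φ₂ = asin(0.812846) = 0.949021 rad = 54.37°.
Δλ = atan2( sin θ sin δ cos φ₁ , cos δ − sin φ₁ sin φ₂ ) = atan2(-0.002629, 0.337492) = -0.007789 rad = -0.45°.
λ₂ = -175.57° + -0.45° = -176.02°.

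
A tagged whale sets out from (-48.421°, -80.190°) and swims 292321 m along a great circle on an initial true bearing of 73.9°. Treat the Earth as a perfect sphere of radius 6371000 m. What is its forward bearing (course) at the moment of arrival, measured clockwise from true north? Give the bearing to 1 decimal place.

The arc subtends δ = 292321/6371000 = 0.045883 rad at the centre.
Converting: φ₁ = -0.845106 rad, θ = 1.289798 rad.
Applying the spherical law of cosines for sides, sin φ₂ = sin φ₁ cos δ + cos φ₁ sin δ cos θ = -0.738813, so φ₂ = -47.630°.
Then Δλ = atan2(0.029246, 0.446285) = 0.065438 rad, from sin θ sin δ cos φ₁ over cos δ − sin φ₁ sin φ₂.
λ₂ = -80.190° + 3.749° = -76.441°.
The forward bearing on arrival equals the back-azimuth from the destination plus 180°.
Back-azimuth from P₂ (-47.6°, -76.4°) to P₁ (-48.4°, -80.2°), with Δλ' = λ₁ − λ₂ = -3.7°: atan2( sin Δλ' cos φ₁ , cos φ₂ sin φ₁ − sin φ₂ cos φ₁ cos Δλ' ) = 251.1°.
Final bearing = (251.1° + 180°) mod 360° = 71.1°.

final bearing 71.1°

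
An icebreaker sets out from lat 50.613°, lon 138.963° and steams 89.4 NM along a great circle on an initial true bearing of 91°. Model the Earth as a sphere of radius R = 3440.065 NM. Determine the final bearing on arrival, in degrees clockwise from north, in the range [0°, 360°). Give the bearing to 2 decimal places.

Central angle δ = d/R = 0.025988 rad.
With φ₁ = 50.613° = 0.883363 rad and θ = 91° = 1.588250 rad:
Applying the spherical law of cosines for sides, sin φ₂ = sin φ₁ cos δ + cos φ₁ sin δ cos θ = 0.772329, so φ₂ = 50.563°.
Then Δλ = atan2(0.016486, 0.402747) = 0.040912 rad, from sin θ sin δ cos φ₁ over cos δ − sin φ₁ sin φ₂.
λ₂ = 138.963° + 2.344° = 141.307°.
The forward bearing on arrival equals the back-azimuth from the destination plus 180°.
Back-azimuth from P₂ (50.56°, 141.31°) to P₁ (50.61°, 138.96°), with Δλ' = λ₁ − λ₂ = -2.34°: atan2( sin Δλ' cos φ₁ , cos φ₂ sin φ₁ − sin φ₂ cos φ₁ cos Δλ' ) = 272.81°.
Final bearing = (272.81° + 180°) mod 360° = 92.81°.

final bearing 92.81°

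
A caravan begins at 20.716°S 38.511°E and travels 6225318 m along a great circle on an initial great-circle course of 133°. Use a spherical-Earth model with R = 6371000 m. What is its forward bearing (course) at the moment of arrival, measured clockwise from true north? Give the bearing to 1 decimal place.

final bearing 95.3°

δ = 6225318/6371000 = 0.977134 rad (55.9856°).
With φ₁ = -20.716° = -0.361562 rad and θ = 133° = 2.321288 rad:
Applying the spherical law of cosines for sides, sin φ₂ = sin φ₁ cos δ + cos φ₁ sin δ cos θ = -0.726637, so φ₂ = -46.605°.
Then Δλ = atan2(0.567022, 0.302363) = 1.080906 rad, from sin θ sin δ cos φ₁ over cos δ − sin φ₁ sin φ₂.
λ₂ = λ₁ + Δλ = 100.442°.
The forward bearing on arrival equals the back-azimuth from the destination plus 180°.
Back-azimuth from P₂ (-46.6°, 100.4°) to P₁ (-20.7°, 38.5°), with Δλ' = λ₁ − λ₂ = -61.9°: atan2( sin Δλ' cos φ₁ , cos φ₂ sin φ₁ − sin φ₂ cos φ₁ cos Δλ' ) = 275.3°.
Final bearing = (275.3° + 180°) mod 360° = 95.3°.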